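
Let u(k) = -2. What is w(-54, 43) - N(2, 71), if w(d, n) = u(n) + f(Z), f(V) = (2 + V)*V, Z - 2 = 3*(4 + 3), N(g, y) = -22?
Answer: 595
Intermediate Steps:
Z = 23 (Z = 2 + 3*(4 + 3) = 2 + 3*7 = 2 + 21 = 23)
f(V) = V*(2 + V)
w(d, n) = 573 (w(d, n) = -2 + 23*(2 + 23) = -2 + 23*25 = -2 + 575 = 573)
w(-54, 43) - N(2, 71) = 573 - 1*(-22) = 573 + 22 = 595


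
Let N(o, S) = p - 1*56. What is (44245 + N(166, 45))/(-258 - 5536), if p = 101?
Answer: -22145/2897 ≈ -7.6441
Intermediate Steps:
N(o, S) = 45 (N(o, S) = 101 - 1*56 = 101 - 56 = 45)
(44245 + N(166, 45))/(-258 - 5536) = (44245 + 45)/(-258 - 5536) = 44290/(-5794) = 44290*(-1/5794) = -22145/2897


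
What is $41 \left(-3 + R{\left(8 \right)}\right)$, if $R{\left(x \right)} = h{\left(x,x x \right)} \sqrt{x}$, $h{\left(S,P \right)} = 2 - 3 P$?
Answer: $-123 - 15580 \sqrt{2} \approx -22156.0$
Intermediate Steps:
$R{\left(x \right)} = \sqrt{x} \left(2 - 3 x^{2}\right)$ ($R{\left(x \right)} = \left(2 - 3 x x\right) \sqrt{x} = \left(2 - 3 x^{2}\right) \sqrt{x} = \sqrt{x} \left(2 - 3 x^{2}\right)$)
$41 \left(-3 + R{\left(8 \right)}\right) = 41 \left(-3 + \sqrt{8} \left(2 - 3 \cdot 8^{2}\right)\right) = 41 \left(-3 + 2 \sqrt{2} \left(2 - 192\right)\right) = 41 \left(-3 + 2 \sqrt{2} \left(-190\right)\right) = 41 \left(-3 - 380 \sqrt{2}\right) = -123 - 15580 \sqrt{2}$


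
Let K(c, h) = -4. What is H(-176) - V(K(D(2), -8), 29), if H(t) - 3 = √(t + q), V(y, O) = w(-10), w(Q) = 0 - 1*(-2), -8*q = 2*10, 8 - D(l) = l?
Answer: 1 + I*√714/2 ≈ 1.0 + 13.36*I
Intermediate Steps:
D(l) = 8 - l
q = -5/2 (q = -10/4 = -⅛*20 = -5/2 ≈ -2.5000)
w(Q) = 2 (w(Q) = 0 + 2 = 2)
V(y, O) = 2
H(t) = 3 + √(-5/2 + t) (H(t) = 3 + √(t - 5/2) = 3 + √(-5/2 + t))
H(-176) - V(K(D(2), -8), 29) = (3 + √(-10 + 4*(-176))/2) - 1*2 = (3 + √(-10 - 704)/2) - 2 = (3 + √(-714)/2) - 2 = (3 + (I*√714)/2) - 2 = (3 + I*√714/2) - 2 = 1 + I*√714/2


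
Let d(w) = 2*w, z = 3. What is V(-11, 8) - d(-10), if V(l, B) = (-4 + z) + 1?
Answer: 20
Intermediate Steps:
V(l, B) = 0 (V(l, B) = (-4 + 3) + 1 = -1 + 1 = 0)
V(-11, 8) - d(-10) = 0 - 2*(-10) = 0 - 1*(-20) = 0 + 20 = 20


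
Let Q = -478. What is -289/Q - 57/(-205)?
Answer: 86491/97990 ≈ 0.88265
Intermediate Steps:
-289/Q - 57/(-205) = -289/(-478) - 57/(-205) = -289*(-1/478) - 57*(-1/205) = 289/478 + 57/205 = 86491/97990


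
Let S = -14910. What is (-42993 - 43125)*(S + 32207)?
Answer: -1489583046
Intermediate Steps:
(-42993 - 43125)*(S + 32207) = (-42993 - 43125)*(-14910 + 32207) = -86118*17297 = -1489583046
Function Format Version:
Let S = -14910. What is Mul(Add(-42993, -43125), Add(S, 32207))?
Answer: -1489583046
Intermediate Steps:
Mul(Add(-42993, -43125), Add(S, 32207)) = Mul(Add(-42993, -43125), Add(-14910, 32207)) = Mul(-86118, 17297) = -1489583046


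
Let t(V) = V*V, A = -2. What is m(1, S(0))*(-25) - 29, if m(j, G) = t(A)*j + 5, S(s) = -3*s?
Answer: -254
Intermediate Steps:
t(V) = V²
m(j, G) = 5 + 4*j (m(j, G) = (-2)²*j + 5 = 4*j + 5 = 5 + 4*j)
m(1, S(0))*(-25) - 29 = (5 + 4*1)*(-25) - 29 = (5 + 4)*(-25) - 29 = 9*(-25) - 29 = -225 - 29 = -254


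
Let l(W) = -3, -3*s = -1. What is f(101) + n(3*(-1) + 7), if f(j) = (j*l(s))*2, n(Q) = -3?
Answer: -609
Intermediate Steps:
s = ⅓ (s = -⅓*(-1) = ⅓ ≈ 0.33333)
f(j) = -6*j (f(j) = (j*(-3))*2 = -3*j*2 = -6*j)
f(101) + n(3*(-1) + 7) = -6*101 - 3 = -606 - 3 = -609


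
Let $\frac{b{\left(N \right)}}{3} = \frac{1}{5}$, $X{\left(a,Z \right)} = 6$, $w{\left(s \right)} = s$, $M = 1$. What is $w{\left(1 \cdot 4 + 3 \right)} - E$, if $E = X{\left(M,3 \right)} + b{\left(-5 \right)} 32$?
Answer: $- \frac{91}{5} \approx -18.2$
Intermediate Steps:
$b{\left(N \right)} = \frac{3}{5}$
$E = \frac{126}{5}$ ($E = 6 + \frac{3}{5} \cdot 32 = 6 + \frac{96}{5} = \frac{126}{5} \approx 25.2$)
$w{\left(1 \cdot 4 + 3 \right)} - E = \left(1 \cdot 4 + 3\right) - \frac{126}{5} = \left(4 + 3\right) - \frac{126}{5} = 7 - \frac{126}{5} = - \frac{91}{5}$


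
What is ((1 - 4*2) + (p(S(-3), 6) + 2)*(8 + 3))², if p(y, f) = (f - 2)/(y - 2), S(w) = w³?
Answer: 152881/841 ≈ 181.78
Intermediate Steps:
p(y, f) = (-2 + f)/(-2 + y)
((1 - 4*2) + (p(S(-3), 6) + 2)*(8 + 3))² = ((1 - 4*2) + ((-2 + 6)/(-2 + (-3)³) + 2)*(8 + 3))² = ((1 - 8) + (4/(-2 - 27) + 2)*11)² = (-7 + (4/(-29) + 2)*11)² = (-7 + (-1/29*4 + 2)*11)² = (-7 + (-4/29 + 2)*11)² = (-7 + (54/29)*11)² = (-7 + 594/29)² = (391/29)² = 152881/841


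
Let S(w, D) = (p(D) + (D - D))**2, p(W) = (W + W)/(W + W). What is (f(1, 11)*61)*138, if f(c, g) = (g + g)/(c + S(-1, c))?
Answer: 92598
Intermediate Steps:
p(W) = 1 (p(W) = (2*W)/((2*W)) = (2*W)*(1/(2*W)) = 1)
S(w, D) = 1 (S(w, D) = (1 + (D - D))**2 = (1 + 0)**2 = 1**2 = 1)
f(c, g) = 2*g/(1 + c) (f(c, g) = (g + g)/(c + 1) = (2*g)/(1 + c) = 2*g/(1 + c))
(f(1, 11)*61)*138 = ((2*11/(1 + 1))*61)*138 = ((2*11/2)*61)*138 = ((2*11*(1/2))*61)*138 = (11*61)*138 = 671*138 = 92598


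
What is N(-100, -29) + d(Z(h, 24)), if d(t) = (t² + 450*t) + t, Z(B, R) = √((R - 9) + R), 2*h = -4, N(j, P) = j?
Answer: -61 + 451*√39 ≈ 2755.5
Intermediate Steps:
h = -2 (h = (½)*(-4) = -2)
Z(B, R) = √(-9 + 2*R) (Z(B, R) = √((-9 + R) + R) = √(-9 + 2*R))
d(t) = t² + 451*t
N(-100, -29) + d(Z(h, 24)) = -100 + √(-9 + 2*24)*(451 + √(-9 + 2*24)) = -100 + √(-9 + 48)*(451 + √(-9 + 48)) = -100 + √39*(451 + √39)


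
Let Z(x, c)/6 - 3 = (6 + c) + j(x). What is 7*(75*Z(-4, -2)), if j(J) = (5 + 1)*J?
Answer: -53550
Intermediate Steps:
j(J) = 6*J
Z(x, c) = 54 + 6*c + 36*x (Z(x, c) = 18 + 6*((6 + c) + 6*x) = 18 + 6*(6 + c + 6*x) = 18 + (36 + 6*c + 36*x) = 54 + 6*c + 36*x)
7*(75*Z(-4, -2)) = 7*(75*(54 + 6*(-2) + 36*(-4))) = 7*(75*(54 - 12 - 144)) = 7*(75*(-102)) = 7*(-7650) = -53550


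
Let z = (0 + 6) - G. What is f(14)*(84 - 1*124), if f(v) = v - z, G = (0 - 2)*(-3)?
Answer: -560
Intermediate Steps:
G = 6 (G = -2*(-3) = 6)
z = 0 (z = (0 + 6) - 1*6 = 6 - 6 = 0)
f(v) = v (f(v) = v - 1*0 = v + 0 = v)
f(14)*(84 - 1*124) = 14*(84 - 1*124) = 14*(84 - 124) = 14*(-40) = -560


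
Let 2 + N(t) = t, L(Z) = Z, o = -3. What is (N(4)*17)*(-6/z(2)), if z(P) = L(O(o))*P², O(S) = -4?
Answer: 51/4 ≈ 12.750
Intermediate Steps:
z(P) = -4*P²
N(t) = -2 + t
(N(4)*17)*(-6/z(2)) = ((-2 + 4)*17)*(-6/((-4*2²))) = (2*17)*(-6/((-4*4))) = 34*(-6/(-16)) = 34*(-6*(-1/16)) = 34*(3/8) = 51/4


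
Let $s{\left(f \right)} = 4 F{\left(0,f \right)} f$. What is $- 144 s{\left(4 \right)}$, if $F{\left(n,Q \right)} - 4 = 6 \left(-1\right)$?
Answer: $4608$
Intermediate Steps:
$F{\left(n,Q \right)} = -2$ ($F{\left(n,Q \right)} = 4 + 6 \left(-1\right) = 4 - 6 = -2$)
$s{\left(f \right)} = - 8 f$ ($s{\left(f \right)} = 4 \left(-2\right) f = - 8 f$)
$- 144 s{\left(4 \right)} = - 144 \left(\left(-8\right) 4\right) = \left(-144\right) \left(-32\right) = 4608$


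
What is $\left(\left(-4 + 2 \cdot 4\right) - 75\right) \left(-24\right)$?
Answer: $1704$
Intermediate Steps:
$\left(\left(-4 + 2 \cdot 4\right) - 75\right) \left(-24\right) = \left(\left(-4 + 8\right) - 75\right) \left(-24\right) = \left(4 - 75\right) \left(-24\right) = \left(-71\right) \left(-24\right) = 1704$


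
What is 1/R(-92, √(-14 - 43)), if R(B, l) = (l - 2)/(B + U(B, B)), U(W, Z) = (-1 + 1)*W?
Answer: 184/61 + 92*I*√57/61 ≈ 3.0164 + 11.387*I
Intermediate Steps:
U(W, Z) = 0 (U(W, Z) = 0*W = 0)
R(B, l) = (-2 + l)/B (R(B, l) = (l - 2)/(B + 0) = (-2 + l)/B)
1/R(-92, √(-14 - 43)) = 1/((-2 + √(-14 - 43))/(-92)) = 1/(-(-2 + √(-57))/92) = 1/(-(-2 + I*√57)/92) = 1/(1/46 - I*√57/92)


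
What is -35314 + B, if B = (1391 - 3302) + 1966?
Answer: -35259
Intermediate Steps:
B = 55 (B = -1911 + 1966 = 55)
-35314 + B = -35314 + 55 = -35259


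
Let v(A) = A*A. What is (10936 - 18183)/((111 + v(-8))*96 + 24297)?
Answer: -7247/41097 ≈ -0.17634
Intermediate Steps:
v(A) = A**2
(10936 - 18183)/((111 + v(-8))*96 + 24297) = (10936 - 18183)/((111 + (-8)**2)*96 + 24297) = -7247/((111 + 64)*96 + 24297) = -7247/(175*96 + 24297) = -7247/(16800 + 24297) = -7247/41097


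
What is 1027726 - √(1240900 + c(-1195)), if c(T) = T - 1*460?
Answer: 1027726 - √1239245 ≈ 1.0266e+6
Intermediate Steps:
c(T) = -460 + T (c(T) = T - 460 = -460 + T)
1027726 - √(1240900 + c(-1195)) = 1027726 - √(1240900 + (-460 - 1195)) = 1027726 - √(1240900 - 1655) = 1027726 - √1239245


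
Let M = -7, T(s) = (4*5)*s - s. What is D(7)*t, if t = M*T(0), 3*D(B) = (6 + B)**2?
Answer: 0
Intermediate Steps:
T(s) = 19*s (T(s) = 20*s - s = 19*s)
D(B) = (6 + B)**2/3
t = 0 (t = -133*0 = -7*0 = 0)
D(7)*t = ((6 + 7)**2/3)*0 = ((1/3)*13**2)*0 = ((1/3)*169)*0 = (169/3)*0 = 0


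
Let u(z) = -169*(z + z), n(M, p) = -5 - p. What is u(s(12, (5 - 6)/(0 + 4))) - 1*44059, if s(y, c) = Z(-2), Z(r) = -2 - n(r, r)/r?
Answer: -42876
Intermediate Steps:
Z(r) = -2 - (-5 - r)/r
s(y, c) = -7/2 (s(y, c) = (5 - 1*(-2))/(-2) = -(5 + 2)/2 = -1/2*7 = -7/2)
u(z) = -338*z
u(s(12, (5 - 6)/(0 + 4))) - 1*44059 = -338*(-7/2) - 1*44059 = 1183 - 44059 = -42876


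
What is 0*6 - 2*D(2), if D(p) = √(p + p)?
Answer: -4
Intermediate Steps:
D(p) = √2*√p (D(p) = √(2*p) = √2*√p)
0*6 - 2*D(2) = 0*6 - 2*√2*√2 = 0 - 2*2 = 0 - 4 = -4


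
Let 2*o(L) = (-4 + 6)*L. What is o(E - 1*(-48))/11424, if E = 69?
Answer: 39/3808 ≈ 0.010242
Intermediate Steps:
o(L) = L (o(L) = ((-4 + 6)*L)/2 = (2*L)/2 = L)
o(E - 1*(-48))/11424 = (69 - 1*(-48))/11424 = (69 + 48)*(1/11424) = 117*(1/11424) = 39/3808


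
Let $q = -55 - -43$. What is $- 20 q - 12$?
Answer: $228$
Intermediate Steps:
$q = -12$ ($q = -55 + 43 = -12$)
$- 20 q - 12 = \left(-20\right) \left(-12\right) - 12 = 240 - 12 = 228$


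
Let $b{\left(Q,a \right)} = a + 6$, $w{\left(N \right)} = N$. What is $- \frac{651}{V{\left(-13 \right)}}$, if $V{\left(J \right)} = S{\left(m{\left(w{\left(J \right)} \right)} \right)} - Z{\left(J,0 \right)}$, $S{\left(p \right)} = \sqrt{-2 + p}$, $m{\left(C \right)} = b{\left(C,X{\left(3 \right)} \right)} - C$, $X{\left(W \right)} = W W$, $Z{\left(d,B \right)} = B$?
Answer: $- \frac{651 \sqrt{26}}{26} \approx -127.67$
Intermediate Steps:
$X{\left(W \right)} = W^{2}$
$b{\left(Q,a \right)} = 6 + a$
$m{\left(C \right)} = 15 - C$ ($m{\left(C \right)} = \left(6 + 3^{2}\right) - C = \left(6 + 9\right) - C = 15 - C$)
$V{\left(J \right)} = \sqrt{13 - J}$ ($V{\left(J \right)} = \sqrt{-2 - \left(-15 + J\right)} - 0 = \sqrt{13 - J} + 0 = \sqrt{13 - J}$)
$- \frac{651}{V{\left(-13 \right)}} = - \frac{651}{\sqrt{13 - -13}} = - \frac{651}{\sqrt{13 + 13}} = - \frac{651}{\sqrt{26}} = - 651 \frac{\sqrt{26}}{26} = - \frac{651 \sqrt{26}}{26}$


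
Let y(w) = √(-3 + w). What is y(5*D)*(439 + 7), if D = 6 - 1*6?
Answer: 446*I*√3 ≈ 772.5*I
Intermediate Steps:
D = 0 (D = 6 - 6 = 0)
y(5*D)*(439 + 7) = √(-3 + 5*0)*(439 + 7) = √(-3 + 0)*446 = √(-3)*446 = (I*√3)*446 = 446*I*√3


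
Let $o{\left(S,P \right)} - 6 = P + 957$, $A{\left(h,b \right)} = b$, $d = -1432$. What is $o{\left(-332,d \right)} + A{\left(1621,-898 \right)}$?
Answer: $-1367$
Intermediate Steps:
$o{\left(S,P \right)} = 963 + P$ ($o{\left(S,P \right)} = 6 + \left(P + 957\right) = 6 + \left(957 + P\right) = 963 + P$)
$o{\left(-332,d \right)} + A{\left(1621,-898 \right)} = \left(963 - 1432\right) - 898 = -469 - 898 = -1367$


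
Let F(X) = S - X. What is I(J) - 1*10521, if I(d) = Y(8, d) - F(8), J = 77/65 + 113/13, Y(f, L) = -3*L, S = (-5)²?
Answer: -686896/65 ≈ -10568.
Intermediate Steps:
S = 25
F(X) = 25 - X
J = 642/65 (J = 77*(1/65) + 113*(1/13) = 77/65 + 113/13 = 642/65 ≈ 9.8769)
I(d) = -17 - 3*d (I(d) = -3*d - (25 - 1*8) = -3*d - (25 - 8) = -3*d - 1*17 = -3*d - 17 = -17 - 3*d)
I(J) - 1*10521 = (-17 - 3*642/65) - 1*10521 = (-17 - 1926/65) - 10521 = -3031/65 - 10521 = -686896/65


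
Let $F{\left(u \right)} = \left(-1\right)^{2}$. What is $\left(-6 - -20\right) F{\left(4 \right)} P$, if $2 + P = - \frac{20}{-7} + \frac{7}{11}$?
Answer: $\frac{230}{11} \approx 20.909$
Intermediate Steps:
$P = \frac{115}{77}$ ($P = -2 + \left(- \frac{20}{-7} + \frac{7}{11}\right) = -2 + \left(\left(-20\right) \left(- \frac{1}{7}\right) + 7 \cdot \frac{1}{11}\right) = -2 + \left(\frac{20}{7} + \frac{7}{11}\right) = -2 + \frac{269}{77} = \frac{115}{77} \approx 1.4935$)
$F{\left(u \right)} = 1$
$\left(-6 - -20\right) F{\left(4 \right)} P = \left(-6 - -20\right) 1 \cdot \frac{115}{77} = \left(-6 + 20\right) 1 \cdot \frac{115}{77} = 14 \cdot 1 \cdot \frac{115}{77} = 14 \cdot \frac{115}{77} = \frac{230}{11}$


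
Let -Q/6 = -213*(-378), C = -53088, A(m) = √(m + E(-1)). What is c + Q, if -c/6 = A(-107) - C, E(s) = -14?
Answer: -801612 - 66*I ≈ -8.0161e+5 - 66.0*I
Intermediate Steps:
A(m) = √(-14 + m) (A(m) = √(m - 14) = √(-14 + m))
Q = -483084 (Q = -(-1278)*(-378) = -6*80514 = -483084)
c = -318528 - 66*I (c = -6*(√(-14 - 107) - 1*(-53088)) = -6*(√(-121) + 53088) = -6*(11*I + 53088) = -6*(53088 + 11*I) = -318528 - 66*I ≈ -3.1853e+5 - 66.0*I)
c + Q = (-318528 - 66*I) - 483084 = -801612 - 66*I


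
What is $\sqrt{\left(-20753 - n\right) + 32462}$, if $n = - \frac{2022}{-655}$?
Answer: $\frac{7 \sqrt{102492435}}{655} \approx 108.19$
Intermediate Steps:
$n = \frac{2022}{655}$ ($n = \left(-2022\right) \left(- \frac{1}{655}\right) = \frac{2022}{655} \approx 3.087$)
$\sqrt{\left(-20753 - n\right) + 32462} = \sqrt{\left(-20753 - \frac{2022}{655}\right) + 32462} = \sqrt{- \frac{13595237}{655} + 32462} = \sqrt{\frac{7667373}{655}} = \frac{7 \sqrt{102492435}}{655}$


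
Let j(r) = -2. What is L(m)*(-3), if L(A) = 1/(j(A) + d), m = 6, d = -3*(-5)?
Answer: -3/13 ≈ -0.23077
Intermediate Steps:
d = 15
L(A) = 1/13 (L(A) = 1/(-2 + 15) = 1/13)
L(m)*(-3) = (1/13)*(-3) = -3/13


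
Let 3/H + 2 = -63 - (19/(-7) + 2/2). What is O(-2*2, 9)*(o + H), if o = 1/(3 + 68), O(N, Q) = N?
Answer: 4192/31453 ≈ 0.13328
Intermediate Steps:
o = 1/71 ≈ 0.014085
H = -21/443 (H = 3/(-2 + (-63 - (19/(-7) + 2/2))) = 3/(-2 + (-63 - (19*(-⅐) + 2*(½)))) = 3/(-2 + (-63 - (-19/7 + 1))) = 3/(-2 + (-63 - 1*(-12/7))) = 3/(-2 + (-63 + 12/7)) = 3/(-2 - 429/7) = 3/(-443/7) = 3*(-7/443) = -21/443 ≈ -0.047404)
O(-2*2, 9)*(o + H) = (-2*2)*(1/71 - 21/443) = -4*(-1048/31453) = 4192/31453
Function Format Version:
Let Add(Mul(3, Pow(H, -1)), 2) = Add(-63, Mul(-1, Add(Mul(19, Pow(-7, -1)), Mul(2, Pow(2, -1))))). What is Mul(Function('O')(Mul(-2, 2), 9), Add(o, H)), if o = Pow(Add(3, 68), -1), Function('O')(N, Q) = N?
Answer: Rational(4192, 31453) ≈ 0.13328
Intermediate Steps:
o = Rational(1, 71) (o = Pow(71, -1) = Rational(1, 71) ≈ 0.014085)
H = Rational(-21, 443) (H = Mul(3, Pow(Add(-2, Add(-63, Mul(-1, Add(Mul(19, Pow(-7, -1)), Mul(2, Pow(2, -1)))))), -1)) = Mul(3, Pow(Add(-2, Add(-63, Mul(-1, Add(Mul(19, Rational(-1, 7)), Mul(2, Rational(1, 2)))))), -1)) = Mul(3, Pow(Add(-2, Add(-63, Mul(-1, Add(Rational(-19, 7), 1)))), -1)) = Mul(3, Pow(Add(-2, Add(-63, Mul(-1, Rational(-12, 7)))), -1)) = Mul(3, Pow(Add(-2, Add(-63, Rational(12, 7))), -1)) = Mul(3, Pow(Add(-2, Rational(-429, 7)), -1)) = Mul(3, Pow(Rational(-443, 7), -1)) = Mul(3, Rational(-7, 443)) = Rational(-21, 443) ≈ -0.047404)
Mul(Function('O')(Mul(-2, 2), 9), Add(o, H)) = Mul(Mul(-2, 2), Add(Rational(1, 71), Rational(-21, 443))) = Mul(-4, Rational(-1048, 31453)) = Rational(4192, 31453)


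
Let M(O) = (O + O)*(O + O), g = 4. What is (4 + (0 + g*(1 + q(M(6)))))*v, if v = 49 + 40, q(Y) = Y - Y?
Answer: 712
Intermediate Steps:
M(O) = 4*O**2 (M(O) = (2*O)*(2*O) = 4*O**2)
q(Y) = 0
v = 89
(4 + (0 + g*(1 + q(M(6)))))*v = (4 + (0 + 4*(1 + 0)))*89 = (4 + (0 + 4*1))*89 = (4 + (0 + 4))*89 = (4 + 4)*89 = 8*89 = 712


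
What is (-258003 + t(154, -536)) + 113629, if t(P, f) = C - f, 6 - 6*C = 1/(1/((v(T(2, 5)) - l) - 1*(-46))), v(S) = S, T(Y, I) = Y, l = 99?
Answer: -287657/2 ≈ -1.4383e+5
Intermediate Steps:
C = 19/2 (C = 1 - (8 - 33/2) = 1 - 1/(6*(1/((2 - 99) + 46))) = 1 - 1/(6*(1/(-97 + 46))) = 1 - 1/(6*(1/(-51))) = 1 - 1/(6*(-1/51)) = 1 - ⅙*(-51) = 1 + 17/2 = 19/2 ≈ 9.5000)
t(P, f) = 19/2 - f
(-258003 + t(154, -536)) + 113629 = (-258003 + (19/2 - 1*(-536))) + 113629 = (-258003 + (19/2 + 536)) + 113629 = (-258003 + 1091/2) + 113629 = -514915/2 + 113629 = -287657/2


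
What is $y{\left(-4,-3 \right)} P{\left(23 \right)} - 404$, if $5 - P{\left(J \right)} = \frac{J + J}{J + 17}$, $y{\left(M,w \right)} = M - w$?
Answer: $- \frac{8157}{20} \approx -407.85$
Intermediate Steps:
$P{\left(J \right)} = 5 - \frac{2 J}{17 + J}$ ($P{\left(J \right)} = 5 - \frac{J + J}{J + 17} = 5 - \frac{2 J}{17 + J}$)
$y{\left(-4,-3 \right)} P{\left(23 \right)} - 404 = \left(-4 - -3\right) \frac{85 + 3 \cdot 23}{17 + 23} - 404 = \left(-4 + 3\right) \frac{85 + 69}{40} - 404 = - \frac{154}{40} - 404 = \left(-1\right) \frac{77}{20} - 404 = - \frac{77}{20} - 404 = - \frac{8157}{20}$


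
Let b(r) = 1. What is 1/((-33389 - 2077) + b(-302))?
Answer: -1/35465 ≈ -2.8197e-5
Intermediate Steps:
1/((-33389 - 2077) + b(-302)) = 1/((-33389 - 2077) + 1) = 1/(-35466 + 1) = 1/(-35465) = -1/35465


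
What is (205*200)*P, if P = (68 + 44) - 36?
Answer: 3116000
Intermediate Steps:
P = 76 (P = 112 - 36 = 76)
(205*200)*P = (205*200)*76 = 41000*76 = 3116000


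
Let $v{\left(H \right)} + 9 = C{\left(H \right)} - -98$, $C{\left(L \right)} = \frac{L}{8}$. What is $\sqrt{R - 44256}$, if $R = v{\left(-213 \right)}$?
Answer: $\frac{i \sqrt{707098}}{4} \approx 210.22 i$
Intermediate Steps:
$C{\left(L \right)} = \frac{L}{8}$ ($C{\left(L \right)} = L \frac{1}{8} = \frac{L}{8}$)
$v{\left(H \right)} = 89 + \frac{H}{8}$ ($v{\left(H \right)} = -9 + \left(\frac{H}{8} - -98\right) = -9 + \left(\frac{H}{8} + 98\right) = -9 + \left(98 + \frac{H}{8}\right) = 89 + \frac{H}{8}$)
$R = \frac{499}{8}$ ($R = 89 + \frac{1}{8} \left(-213\right) = 89 - \frac{213}{8} = \frac{499}{8} \approx 62.375$)
$\sqrt{R - 44256} = \sqrt{\frac{499}{8} - 44256} = \sqrt{- \frac{353549}{8}} = \frac{i \sqrt{707098}}{4}$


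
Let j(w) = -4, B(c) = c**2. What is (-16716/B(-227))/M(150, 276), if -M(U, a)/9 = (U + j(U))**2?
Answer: 1393/823794123 ≈ 1.6910e-6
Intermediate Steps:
M(U, a) = -9*(-4 + U)**2 (M(U, a) = -9*(U - 4)**2 = -9*(-4 + U)**2)
(-16716/B(-227))/M(150, 276) = (-16716/((-227)**2))/((-9*(-4 + 150)**2)) = (-16716/51529)/((-9*146**2)) = (-16716*1/51529)/((-9*21316)) = -16716/51529/(-191844) = -16716/51529*(-1/191844) = 1393/823794123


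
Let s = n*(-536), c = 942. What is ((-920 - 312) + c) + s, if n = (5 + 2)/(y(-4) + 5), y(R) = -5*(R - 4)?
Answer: -16802/45 ≈ -373.38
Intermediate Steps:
y(R) = 20 - 5*R (y(R) = -5*(-4 + R) = 20 - 5*R)
n = 7/45 (n = (5 + 2)/((20 - 5*(-4)) + 5) = 7/((20 + 20) + 5) = 7/(40 + 5) = 7/45 ≈ 0.15556)
s = -3752/45 (s = (7/45)*(-536) = -3752/45 ≈ -83.378)
((-920 - 312) + c) + s = ((-920 - 312) + 942) - 3752/45 = (-1232 + 942) - 3752/45 = -290 - 3752/45 = -16802/45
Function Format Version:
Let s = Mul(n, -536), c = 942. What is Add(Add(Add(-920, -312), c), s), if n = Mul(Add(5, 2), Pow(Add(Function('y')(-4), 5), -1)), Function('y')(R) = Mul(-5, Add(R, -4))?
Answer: Rational(-16802, 45) ≈ -373.38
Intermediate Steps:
Function('y')(R) = Add(20, Mul(-5, R)) (Function('y')(R) = Mul(-5, Add(-4, R)) = Add(20, Mul(-5, R)))
n = Rational(7, 45) (n = Mul(Add(5, 2), Pow(Add(Add(20, Mul(-5, -4)), 5), -1)) = Mul(7, Pow(Add(Add(20, 20), 5), -1)) = Mul(7, Pow(Add(40, 5), -1)) = Mul(7, Pow(45, -1)) = Mul(7, Rational(1, 45)) = Rational(7, 45) ≈ 0.15556)
s = Rational(-3752, 45) (s = Mul(Rational(7, 45), -536) = Rational(-3752, 45) ≈ -83.378)
Add(Add(Add(-920, -312), c), s) = Add(Add(Add(-920, -312), 942), Rational(-3752, 45)) = Add(Add(-1232, 942), Rational(-3752, 45)) = Add(-290, Rational(-3752, 45)) = Rational(-16802, 45)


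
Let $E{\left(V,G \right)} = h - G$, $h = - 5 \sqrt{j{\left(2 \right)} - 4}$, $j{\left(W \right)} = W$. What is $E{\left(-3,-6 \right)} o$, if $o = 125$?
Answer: $750 - 625 i \sqrt{2} \approx 750.0 - 883.88 i$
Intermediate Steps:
$h = - 5 i \sqrt{2}$ ($h = - 5 \sqrt{2 - 4} = - 5 \sqrt{-2} = - 5 i \sqrt{2} \approx - 7.0711 i$)
$E{\left(V,G \right)} = - G - 5 i \sqrt{2}$ ($E{\left(V,G \right)} = - 5 i \sqrt{2} - G = - G - 5 i \sqrt{2}$)
$E{\left(-3,-6 \right)} o = \left(\left(-1\right) \left(-6\right) - 5 i \sqrt{2}\right) 125 = \left(6 - 5 i \sqrt{2}\right) 125 = 750 - 625 i \sqrt{2}$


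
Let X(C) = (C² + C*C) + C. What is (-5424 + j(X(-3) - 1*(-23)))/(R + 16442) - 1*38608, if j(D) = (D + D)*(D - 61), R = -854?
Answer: -150457169/3897 ≈ -38608.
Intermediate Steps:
X(C) = C + 2*C² (X(C) = (C² + C²) + C = 2*C² + C = C + 2*C²)
j(D) = 2*D*(-61 + D) (j(D) = (2*D)*(-61 + D) = 2*D*(-61 + D))
(-5424 + j(X(-3) - 1*(-23)))/(R + 16442) - 1*38608 = (-5424 + 2*(-3*(1 + 2*(-3)) - 1*(-23))*(-61 + (-3*(1 + 2*(-3)) - 1*(-23))))/(-854 + 16442) - 1*38608 = (-5424 + 2*(-3*(1 - 6) + 23)*(-61 + (-3*(1 - 6) + 23)))/15588 - 38608 = (-5424 + 2*(-3*(-5) + 23)*(-61 + (-3*(-5) + 23)))*(1/15588) - 38608 = (-5424 + 2*(15 + 23)*(-61 + (15 + 23)))*(1/15588) - 38608 = (-5424 + 2*38*(-61 + 38))*(1/15588) - 38608 = (-5424 + 2*38*(-23))*(1/15588) - 38608 = (-5424 - 1748)*(1/15588) - 38608 = -7172*1/15588 - 38608 = -1793/3897 - 38608 = -150457169/3897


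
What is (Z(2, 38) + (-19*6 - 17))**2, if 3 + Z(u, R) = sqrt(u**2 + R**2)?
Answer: 19404 - 536*sqrt(362) ≈ 9205.9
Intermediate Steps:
Z(u, R) = -3 + sqrt(R**2 + u**2) (Z(u, R) = -3 + sqrt(u**2 + R**2) = -3 + sqrt(R**2 + u**2))
(Z(2, 38) + (-19*6 - 17))**2 = ((-3 + sqrt(38**2 + 2**2)) + (-19*6 - 17))**2 = ((-3 + sqrt(1444 + 4)) + (-114 - 17))**2 = ((-3 + sqrt(1448)) - 131)**2 = ((-3 + 2*sqrt(362)) - 131)**2 = (-134 + 2*sqrt(362))**2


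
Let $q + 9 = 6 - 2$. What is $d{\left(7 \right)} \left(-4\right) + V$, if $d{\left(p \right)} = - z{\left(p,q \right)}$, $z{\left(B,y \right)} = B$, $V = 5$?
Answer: $33$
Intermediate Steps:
$q = -5$ ($q = -9 + \left(6 - 2\right) = -9 + 4 = -5$)
$d{\left(p \right)} = - p$
$d{\left(7 \right)} \left(-4\right) + V = \left(-1\right) 7 \left(-4\right) + 5 = \left(-7\right) \left(-4\right) + 5 = 28 + 5 = 33$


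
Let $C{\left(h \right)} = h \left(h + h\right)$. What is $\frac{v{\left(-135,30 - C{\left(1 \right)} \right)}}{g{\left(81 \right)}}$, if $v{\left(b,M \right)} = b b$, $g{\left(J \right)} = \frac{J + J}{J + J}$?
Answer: $18225$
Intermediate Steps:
$C{\left(h \right)} = 2 h^{2}$ ($C{\left(h \right)} = h 2 h = 2 h^{2}$)
$g{\left(J \right)} = 1$ ($g{\left(J \right)} = \frac{2 J}{2 J} = 2 J \frac{1}{2 J} = 1$)
$v{\left(b,M \right)} = b^{2}$
$\frac{v{\left(-135,30 - C{\left(1 \right)} \right)}}{g{\left(81 \right)}} = \frac{\left(-135\right)^{2}}{1} = 18225 \cdot 1 = 18225$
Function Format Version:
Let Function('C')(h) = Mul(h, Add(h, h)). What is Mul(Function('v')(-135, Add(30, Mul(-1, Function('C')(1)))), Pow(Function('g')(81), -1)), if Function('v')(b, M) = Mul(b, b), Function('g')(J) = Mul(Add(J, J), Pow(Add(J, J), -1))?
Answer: 18225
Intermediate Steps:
Function('C')(h) = Mul(2, Pow(h, 2)) (Function('C')(h) = Mul(h, Mul(2, h)) = Mul(2, Pow(h, 2)))
Function('g')(J) = 1 (Function('g')(J) = Mul(Mul(2, J), Pow(Mul(2, J), -1)) = Mul(Mul(2, J), Mul(Rational(1, 2), Pow(J, -1))) = 1)
Function('v')(b, M) = Pow(b, 2)
Mul(Function('v')(-135, Add(30, Mul(-1, Function('C')(1)))), Pow(Function('g')(81), -1)) = Mul(Pow(-135, 2), Pow(1, -1)) = Mul(18225, 1) = 18225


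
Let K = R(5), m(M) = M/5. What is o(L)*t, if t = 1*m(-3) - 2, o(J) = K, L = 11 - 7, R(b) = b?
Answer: -13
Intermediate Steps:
m(M) = M/5 (m(M) = M*(1/5) = M/5)
L = 4
K = 5
o(J) = 5
t = -13/5 (t = 1*((1/5)*(-3)) - 2 = 1*(-3/5) - 2 = -3/5 - 2 = -13/5 ≈ -2.6000)
o(L)*t = 5*(-13/5) = -13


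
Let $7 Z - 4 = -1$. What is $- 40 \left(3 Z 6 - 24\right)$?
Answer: $\frac{4560}{7} \approx 651.43$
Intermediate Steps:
$Z = \frac{3}{7}$ ($Z = \frac{4}{7} + \frac{1}{7} \left(-1\right) = \frac{4}{7} - \frac{1}{7} = \frac{3}{7} \approx 0.42857$)
$- 40 \left(3 Z 6 - 24\right) = - 40 \left(3 \cdot \frac{3}{7} \cdot 6 - 24\right) = - 40 \left(\frac{9}{7} \cdot 6 - 24\right) = - 40 \left(\frac{54}{7} - 24\right) = \left(-40\right) \left(- \frac{114}{7}\right) = \frac{4560}{7}$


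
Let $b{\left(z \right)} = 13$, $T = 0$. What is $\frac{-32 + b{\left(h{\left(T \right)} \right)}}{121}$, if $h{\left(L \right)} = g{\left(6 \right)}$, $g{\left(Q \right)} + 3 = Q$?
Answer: $- \frac{19}{121} \approx -0.15702$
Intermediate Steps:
$g{\left(Q \right)} = -3 + Q$
$h{\left(L \right)} = 3$ ($h{\left(L \right)} = -3 + 6 = 3$)
$\frac{-32 + b{\left(h{\left(T \right)} \right)}}{121} = \frac{-32 + 13}{121} = \left(-19\right) \frac{1}{121} = - \frac{19}{121}$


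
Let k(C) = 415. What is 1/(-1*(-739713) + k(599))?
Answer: 1/740128 ≈ 1.3511e-6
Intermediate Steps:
1/(-1*(-739713) + k(599)) = 1/(-1*(-739713) + 415) = 1/(739713 + 415) = 1/740128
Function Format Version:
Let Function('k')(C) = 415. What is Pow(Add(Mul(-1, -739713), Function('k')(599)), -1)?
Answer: Rational(1, 740128) ≈ 1.3511e-6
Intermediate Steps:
Pow(Add(Mul(-1, -739713), Function('k')(599)), -1) = Pow(Add(Mul(-1, -739713), 415), -1) = Pow(Add(739713, 415), -1) = Pow(740128, -1) = Rational(1, 740128)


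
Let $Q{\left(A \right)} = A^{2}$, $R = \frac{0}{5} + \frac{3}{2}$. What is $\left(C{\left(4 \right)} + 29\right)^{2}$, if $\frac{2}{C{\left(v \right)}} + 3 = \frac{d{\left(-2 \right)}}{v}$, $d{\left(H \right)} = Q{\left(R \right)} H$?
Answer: $\frac{885481}{1089} \approx 813.11$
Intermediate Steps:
$R = \frac{3}{2}$ ($R = 0 \cdot \frac{1}{5} + 3 \cdot \frac{1}{2} = 0 + \frac{3}{2} = \frac{3}{2} \approx 1.5$)
$d{\left(H \right)} = \frac{9 H}{4}$ ($d{\left(H \right)} = \left(\frac{3}{2}\right)^{2} H = \frac{9 H}{4}$)
$C{\left(v \right)} = \frac{2}{-3 - \frac{9}{2 v}}$ ($C{\left(v \right)} = \frac{2}{-3 + \frac{\frac{9}{4} \left(-2\right)}{v}} = \frac{2}{-3 - \frac{9}{2 v}}$)
$\left(C{\left(4 \right)} + 29\right)^{2} = \left(\left(-4\right) 4 \frac{1}{9 + 6 \cdot 4} + 29\right)^{2} = \left(\left(-4\right) 4 \frac{1}{9 + 24} + 29\right)^{2} = \left(\left(-4\right) 4 \cdot \frac{1}{33} + 29\right)^{2} = \left(- \frac{16}{33} + 29\right)^{2} = \left(\frac{941}{33}\right)^{2} = \frac{885481}{1089}$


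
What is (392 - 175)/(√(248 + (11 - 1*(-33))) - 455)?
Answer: -98735/206733 - 434*√73/206733 ≈ -0.49553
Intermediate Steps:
(392 - 175)/(√(248 + (11 - 1*(-33))) - 455) = 217/(√(248 + (11 + 33)) - 455) = 217/(√(248 + 44) - 455) = 217/(√292 - 455) = 217/(2*√73 - 455) = 217/(-455 + 2*√73)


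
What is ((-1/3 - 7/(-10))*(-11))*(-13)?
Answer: 1573/30 ≈ 52.433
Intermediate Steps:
((-1/3 - 7/(-10))*(-11))*(-13) = ((-1*1/3 - 7*(-1/10))*(-11))*(-13) = ((-1/3 + 7/10)*(-11))*(-13) = ((11/30)*(-11))*(-13) = -121/30*(-13) = 1573/30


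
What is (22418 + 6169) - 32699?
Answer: -4112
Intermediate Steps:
(22418 + 6169) - 32699 = 28587 - 32699 = -4112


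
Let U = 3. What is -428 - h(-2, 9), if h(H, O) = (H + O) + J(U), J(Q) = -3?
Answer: -432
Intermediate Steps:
h(H, O) = -3 + H + O (h(H, O) = (H + O) - 3 = -3 + H + O)
-428 - h(-2, 9) = -428 - (-3 - 2 + 9) = -428 - 1*4 = -428 - 4 = -432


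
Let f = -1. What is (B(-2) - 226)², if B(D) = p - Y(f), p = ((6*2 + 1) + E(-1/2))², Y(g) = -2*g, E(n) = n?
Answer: 82369/16 ≈ 5148.1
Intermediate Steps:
p = 625/4 (p = ((6*2 + 1) - 1/2)² = ((12 + 1) - 1*½)² = (13 - ½)² = (25/2)² = 625/4 ≈ 156.25)
B(D) = 617/4 (B(D) = 625/4 - (-2)*(-1) = 625/4 - 1*2 = 625/4 - 2 = 617/4)
(B(-2) - 226)² = (617/4 - 226)² = (-287/4)² = 82369/16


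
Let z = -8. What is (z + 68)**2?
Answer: 3600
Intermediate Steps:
(z + 68)**2 = (-8 + 68)**2 = 60**2 = 3600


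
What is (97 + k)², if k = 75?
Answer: 29584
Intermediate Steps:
(97 + k)² = (97 + 75)² = 172² = 29584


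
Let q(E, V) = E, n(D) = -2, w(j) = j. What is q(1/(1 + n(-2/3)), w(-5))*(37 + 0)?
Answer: -37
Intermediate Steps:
q(1/(1 + n(-2/3)), w(-5))*(37 + 0) = (37 + 0)/(1 - 2) = 37/(-1) = -1*37 = -37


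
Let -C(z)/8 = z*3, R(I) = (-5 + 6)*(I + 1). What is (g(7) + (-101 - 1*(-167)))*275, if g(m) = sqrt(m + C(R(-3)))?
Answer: 18150 + 275*sqrt(55) ≈ 20189.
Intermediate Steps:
R(I) = 1 + I (R(I) = 1*(1 + I) = 1 + I)
C(z) = -24*z (C(z) = -8*z*3 = -24*z)
g(m) = sqrt(48 + m) (g(m) = sqrt(m - 24*(1 - 3)) = sqrt(m - 24*(-2)) = sqrt(m + 48) = sqrt(48 + m))
(g(7) + (-101 - 1*(-167)))*275 = (sqrt(48 + 7) + (-101 - 1*(-167)))*275 = (sqrt(55) + (-101 + 167))*275 = (sqrt(55) + 66)*275 = (66 + sqrt(55))*275 = 18150 + 275*sqrt(55)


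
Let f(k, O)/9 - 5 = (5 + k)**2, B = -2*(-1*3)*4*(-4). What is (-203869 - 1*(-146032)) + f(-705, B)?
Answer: 4352208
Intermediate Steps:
B = -96 (B = -(-6)*4*(-4) = -2*(-12)*(-4) = 24*(-4) = -96)
f(k, O) = 45 + 9*(5 + k)**2
(-203869 - 1*(-146032)) + f(-705, B) = (-203869 - 1*(-146032)) + (45 + 9*(5 - 705)**2) = (-203869 + 146032) + (45 + 9*(-700)**2) = -57837 + (45 + 9*490000) = -57837 + (45 + 4410000) = -57837 + 4410045 = 4352208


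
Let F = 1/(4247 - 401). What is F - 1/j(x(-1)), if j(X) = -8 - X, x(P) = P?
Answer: 3853/26922 ≈ 0.14312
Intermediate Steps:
F = 1/3846 ≈ 0.00026001
F - 1/j(x(-1)) = 1/3846 - 1/(-8 - 1*(-1)) = 1/3846 - 1/(-8 + 1) = 1/3846 - 1/(-7) = 1/3846 - 1*(-⅐) = 1/3846 + ⅐ = 3853/26922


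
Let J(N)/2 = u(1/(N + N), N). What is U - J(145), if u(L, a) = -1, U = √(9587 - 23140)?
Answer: 2 + I*√13553 ≈ 2.0 + 116.42*I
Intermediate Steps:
U = I*√13553 (U = √(-13553) = I*√13553 ≈ 116.42*I)
J(N) = -2 (J(N) = 2*(-1) = -2)
U - J(145) = I*√13553 - 1*(-2) = I*√13553 + 2 = 2 + I*√13553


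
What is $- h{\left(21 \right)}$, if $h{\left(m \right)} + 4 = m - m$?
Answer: $4$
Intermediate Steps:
$h{\left(m \right)} = -4$ ($h{\left(m \right)} = -4 + \left(m - m\right) = -4 + 0 = -4$)
$- h{\left(21 \right)} = \left(-1\right) \left(-4\right) = 4$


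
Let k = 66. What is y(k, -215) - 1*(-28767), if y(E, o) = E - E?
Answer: 28767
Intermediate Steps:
y(E, o) = 0
y(k, -215) - 1*(-28767) = 0 - 1*(-28767) = 0 + 28767 = 28767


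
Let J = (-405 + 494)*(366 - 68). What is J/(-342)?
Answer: -13261/171 ≈ -77.550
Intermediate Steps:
J = 26522 (J = 89*298 = 26522)
J/(-342) = 26522/(-342) = 26522*(-1/342) = -13261/171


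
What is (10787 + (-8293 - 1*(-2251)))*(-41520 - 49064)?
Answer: -429821080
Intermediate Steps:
(10787 + (-8293 - 1*(-2251)))*(-41520 - 49064) = (10787 + (-8293 + 2251))*(-90584) = (10787 - 6042)*(-90584) = 4745*(-90584) = -429821080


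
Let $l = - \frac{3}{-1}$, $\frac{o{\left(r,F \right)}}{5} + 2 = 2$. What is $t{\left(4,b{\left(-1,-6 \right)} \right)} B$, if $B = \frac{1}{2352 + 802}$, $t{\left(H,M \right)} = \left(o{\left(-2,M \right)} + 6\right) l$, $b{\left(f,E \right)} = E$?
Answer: $\frac{9}{1577} \approx 0.005707$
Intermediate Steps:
$o{\left(r,F \right)} = 0$ ($o{\left(r,F \right)} = -10 + 5 \cdot 2 = -10 + 10 = 0$)
$l = 3$ ($l = \left(-3\right) \left(-1\right) = 3$)
$t{\left(H,M \right)} = 18$ ($t{\left(H,M \right)} = \left(0 + 6\right) 3 = 6 \cdot 3 = 18$)
$B = \frac{1}{3154} \approx 0.00031706$
$t{\left(4,b{\left(-1,-6 \right)} \right)} B = 18 \cdot \frac{1}{3154} = \frac{9}{1577}$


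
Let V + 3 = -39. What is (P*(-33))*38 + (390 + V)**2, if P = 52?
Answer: 55896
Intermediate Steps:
V = -42 (V = -3 - 39 = -42)
(P*(-33))*38 + (390 + V)**2 = (52*(-33))*38 + (390 - 42)**2 = -1716*38 + 348**2 = -65208 + 121104 = 55896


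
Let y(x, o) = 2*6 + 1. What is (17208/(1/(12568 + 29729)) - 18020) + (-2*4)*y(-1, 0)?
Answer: 727828652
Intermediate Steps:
y(x, o) = 13 (y(x, o) = 12 + 1 = 13)
(17208/(1/(12568 + 29729)) - 18020) + (-2*4)*y(-1, 0) = (17208/(1/(12568 + 29729)) - 18020) - 2*4*13 = (17208/(1/42297) - 18020) - 8*13 = (17208/(1/42297) - 18020) - 104 = (17208*42297 - 18020) - 104 = (727846776 - 18020) - 104 = 727828756 - 104 = 727828652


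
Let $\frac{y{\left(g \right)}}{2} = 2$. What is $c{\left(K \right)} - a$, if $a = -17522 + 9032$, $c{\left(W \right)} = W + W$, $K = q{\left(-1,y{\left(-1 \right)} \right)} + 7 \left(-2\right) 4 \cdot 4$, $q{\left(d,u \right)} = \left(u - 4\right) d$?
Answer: $8042$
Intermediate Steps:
$y{\left(g \right)} = 4$ ($y{\left(g \right)} = 2 \cdot 2 = 4$)
$q{\left(d,u \right)} = d \left(-4 + u\right)$ ($q{\left(d,u \right)} = \left(-4 + u\right) d = d \left(-4 + u\right)$)
$K = -224$ ($K = - (-4 + 4) + 7 \left(-2\right) 4 \cdot 4 = \left(-1\right) 0 + 7 \left(\left(-8\right) 4\right) = 0 + 7 \left(-32\right) = 0 - 224 = -224$)
$c{\left(W \right)} = 2 W$
$a = -8490$
$c{\left(K \right)} - a = 2 \left(-224\right) - -8490 = -448 + 8490 = 8042$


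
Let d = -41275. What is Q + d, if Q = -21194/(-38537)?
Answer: -1590593481/38537 ≈ -41274.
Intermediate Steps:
Q = 21194/38537 (Q = -21194*(-1/38537) = 21194/38537 ≈ 0.54996)
Q + d = 21194/38537 - 41275 = -1590593481/38537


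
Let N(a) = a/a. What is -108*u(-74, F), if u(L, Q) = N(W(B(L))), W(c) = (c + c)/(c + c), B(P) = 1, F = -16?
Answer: -108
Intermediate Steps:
W(c) = 1 (W(c) = (2*c)/((2*c)) = (2*c)*(1/(2*c)) = 1)
N(a) = 1
u(L, Q) = 1
-108*u(-74, F) = -108*1 = -108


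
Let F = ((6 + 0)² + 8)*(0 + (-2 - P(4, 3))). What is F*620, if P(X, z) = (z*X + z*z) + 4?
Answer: -736560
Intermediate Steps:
P(X, z) = 4 + z² + X*z (P(X, z) = (X*z + z²) + 4 = (z² + X*z) + 4 = 4 + z² + X*z)
F = -1188 (F = ((6 + 0)² + 8)*(0 + (-2 - (4 + 3² + 4*3))) = (6² + 8)*(0 + (-2 - (4 + 9 + 12))) = (36 + 8)*(0 + (-2 - 1*25)) = 44*(0 + (-2 - 25)) = 44*(0 - 27) = 44*(-27) = -1188)
F*620 = -1188*620 = -736560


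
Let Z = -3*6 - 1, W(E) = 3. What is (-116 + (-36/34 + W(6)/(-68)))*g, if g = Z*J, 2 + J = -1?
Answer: -453891/68 ≈ -6674.9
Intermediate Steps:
J = -3 (J = -2 - 1 = -3)
Z = -19 (Z = -18 - 1 = -19)
g = 57 (g = -19*(-3) = 57)
(-116 + (-36/34 + W(6)/(-68)))*g = (-116 + (-36/34 + 3/(-68)))*57 = (-116 + (-36*1/34 + 3*(-1/68)))*57 = (-116 + (-18/17 - 3/68))*57 = (-116 - 75/68)*57 = -7963/68*57 = -453891/68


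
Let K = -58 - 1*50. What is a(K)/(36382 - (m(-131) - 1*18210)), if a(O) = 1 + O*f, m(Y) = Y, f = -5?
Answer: 541/54723 ≈ 0.0098861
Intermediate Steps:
K = -108 (K = -58 - 50 = -108)
a(O) = 1 - 5*O (a(O) = 1 + O*(-5) = 1 - 5*O)
a(K)/(36382 - (m(-131) - 1*18210)) = (1 - 5*(-108))/(36382 - (-131 - 1*18210)) = (1 + 540)/(36382 - (-131 - 18210)) = 541/(36382 - 1*(-18341)) = 541/(36382 + 18341) = 541/54723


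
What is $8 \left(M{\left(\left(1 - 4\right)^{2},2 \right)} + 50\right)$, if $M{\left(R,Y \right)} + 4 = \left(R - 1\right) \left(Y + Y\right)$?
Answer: $624$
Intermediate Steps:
$M{\left(R,Y \right)} = -4 + 2 Y \left(-1 + R\right)$ ($M{\left(R,Y \right)} = -4 + \left(R - 1\right) \left(Y + Y\right) = -4 + \left(-1 + R\right) 2 Y = -4 + 2 Y \left(-1 + R\right)$)
$8 \left(M{\left(\left(1 - 4\right)^{2},2 \right)} + 50\right) = 8 \left(\left(-4 - 4 + 2 \left(1 - 4\right)^{2} \cdot 2\right) + 50\right) = 8 \left(\left(-4 - 4 + 2 \left(-3\right)^{2} \cdot 2\right) + 50\right) = 8 \left(\left(-4 - 4 + 2 \cdot 9 \cdot 2\right) + 50\right) = 8 \left(\left(-4 - 4 + 36\right) + 50\right) = 8 \left(28 + 50\right) = 8 \cdot 78 = 624$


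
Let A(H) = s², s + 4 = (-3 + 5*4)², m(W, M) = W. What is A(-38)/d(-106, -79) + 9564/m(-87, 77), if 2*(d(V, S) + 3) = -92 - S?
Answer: -251138/29 ≈ -8659.9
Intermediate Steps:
d(V, S) = -49 - S/2 (d(V, S) = -3 + (-92 - S)/2 = -3 + (-46 - S/2) = -49 - S/2)
s = 285 (s = -4 + (-3 + 5*4)² = -4 + (-3 + 20)² = -4 + 17² = -4 + 289 = 285)
A(H) = 81225 (A(H) = 285² = 81225)
A(-38)/d(-106, -79) + 9564/m(-87, 77) = 81225/(-49 - ½*(-79)) + 9564/(-87) = 81225/(-49 + 79/2) + 9564*(-1/87) = 81225/(-19/2) - 3188/29 = 81225*(-2/19) - 3188/29 = -8550 - 3188/29 = -251138/29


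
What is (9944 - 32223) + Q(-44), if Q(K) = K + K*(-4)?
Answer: -22147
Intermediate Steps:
Q(K) = -3*K (Q(K) = K - 4*K = -3*K)
(9944 - 32223) + Q(-44) = (9944 - 32223) - 3*(-44) = -22279 + 132 = -22147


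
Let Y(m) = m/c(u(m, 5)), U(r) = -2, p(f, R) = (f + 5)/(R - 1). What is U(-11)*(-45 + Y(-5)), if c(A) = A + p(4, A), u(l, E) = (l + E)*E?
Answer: 800/9 ≈ 88.889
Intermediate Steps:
u(l, E) = E*(E + l) (u(l, E) = (E + l)*E = E*(E + l))
p(f, R) = (5 + f)/(-1 + R)
c(A) = A + 9/(-1 + A) (c(A) = A + (5 + 4)/(-1 + A) = A + 9/(-1 + A))
Y(m) = m*(24 + 5*m)/(9 + (24 + 5*m)*(25 + 5*m)) (Y(m) = m/(((9 + (5*(5 + m))*(-1 + 5*(5 + m)))/(-1 + 5*(5 + m)))) = m/(((9 + (25 + 5*m)*(-1 + (25 + 5*m)))/(-1 + (25 + 5*m)))) = m/(((9 + (25 + 5*m)*(24 + 5*m))/(24 + 5*m))) = m/(((9 + (24 + 5*m)*(25 + 5*m))/(24 + 5*m))) = m*((24 + 5*m)/(9 + (24 + 5*m)*(25 + 5*m))) = m*(24 + 5*m)/(9 + (24 + 5*m)*(25 + 5*m)))
U(-11)*(-45 + Y(-5)) = -2*(-45 - 5*(24 + 5*(-5))/(609 + 25*(-5)**2 + 245*(-5))) = -2*(-45 - 5*(24 - 25)/(609 + 25*25 - 1225)) = -2*(-45 - 5*(-1)/(609 + 625 - 1225)) = -2*(-45 - 5*(-1)/9) = -2*(-45 - 5*1/9*(-1)) = -2*(-45 + 5/9) = -2*(-400/9) = 800/9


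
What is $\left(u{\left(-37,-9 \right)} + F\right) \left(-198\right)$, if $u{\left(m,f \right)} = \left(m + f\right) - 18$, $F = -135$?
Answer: $39402$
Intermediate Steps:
$u{\left(m,f \right)} = -18 + f + m$ ($u{\left(m,f \right)} = \left(f + m\right) - 18 = -18 + f + m$)
$\left(u{\left(-37,-9 \right)} + F\right) \left(-198\right) = \left(\left(-18 - 9 - 37\right) - 135\right) \left(-198\right) = \left(-64 - 135\right) \left(-198\right) = \left(-199\right) \left(-198\right) = 39402$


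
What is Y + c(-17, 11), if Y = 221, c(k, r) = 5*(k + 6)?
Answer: 166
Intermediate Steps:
c(k, r) = 30 + 5*k (c(k, r) = 5*(6 + k) = 30 + 5*k)
Y + c(-17, 11) = 221 + (30 + 5*(-17)) = 221 + (30 - 85) = 221 - 55 = 166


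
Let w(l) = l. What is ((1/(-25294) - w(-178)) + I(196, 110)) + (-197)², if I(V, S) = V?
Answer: 991094801/25294 ≈ 39183.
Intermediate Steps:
((1/(-25294) - w(-178)) + I(196, 110)) + (-197)² = ((1/(-25294) - 1*(-178)) + 196) + (-197)² = ((-1/25294 + 178) + 196) + 38809 = (4502331/25294 + 196) + 38809 = 9459955/25294 + 38809 = 991094801/25294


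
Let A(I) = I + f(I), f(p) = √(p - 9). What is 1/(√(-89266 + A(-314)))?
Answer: (-89580 + I*√323)^(-½) ≈ 3.4e-7 - 0.0033411*I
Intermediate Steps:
f(p) = √(-9 + p)
A(I) = I + √(-9 + I)
1/(√(-89266 + A(-314))) = 1/(√(-89266 + (-314 + √(-9 - 314)))) = 1/(√(-89266 + (-314 + √(-323)))) = 1/(√(-89266 + (-314 + I*√323))) = 1/(√(-89580 + I*√323)) = (-89580 + I*√323)^(-½)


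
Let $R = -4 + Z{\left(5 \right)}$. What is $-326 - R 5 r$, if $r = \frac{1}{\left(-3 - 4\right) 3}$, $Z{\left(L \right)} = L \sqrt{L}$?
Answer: $- \frac{6866}{21} + \frac{25 \sqrt{5}}{21} \approx -324.29$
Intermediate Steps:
$Z{\left(L \right)} = L^{\frac{3}{2}}$
$R = -4 + 5 \sqrt{5}$ ($R = -4 + 5^{\frac{3}{2}} = -4 + 5 \sqrt{5} \approx 7.1803$)
$r = - \frac{1}{21}$ ($r = \frac{1}{-7} \cdot \frac{1}{3} = \left(- \frac{1}{7}\right) \frac{1}{3} = - \frac{1}{21} \approx -0.047619$)
$-326 - R 5 r = -326 - \left(-4 + 5 \sqrt{5}\right) 5 \left(- \frac{1}{21}\right) = -326 - \left(-20 + 25 \sqrt{5}\right) \left(- \frac{1}{21}\right) = -326 - \left(\frac{20}{21} - \frac{25 \sqrt{5}}{21}\right) = - \frac{6866}{21} + \frac{25 \sqrt{5}}{21}$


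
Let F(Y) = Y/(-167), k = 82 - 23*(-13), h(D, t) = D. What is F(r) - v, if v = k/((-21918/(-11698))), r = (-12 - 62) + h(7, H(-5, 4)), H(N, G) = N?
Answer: -123806690/610051 ≈ -202.94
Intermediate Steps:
r = -67 (r = (-12 - 62) + 7 = -74 + 7 = -67)
k = 381 (k = 82 + 299 = 381)
F(Y) = -Y/167 (F(Y) = Y*(-1/167) = -Y/167)
v = 742823/3653 (v = 381/((-21918/(-11698))) = 381/((-21918*(-1/11698))) = 381/(10959/5849) = 381*(5849/10959) = 742823/3653 ≈ 203.35)
F(r) - v = -1/167*(-67) - 1*742823/3653 = 67/167 - 742823/3653 = -123806690/610051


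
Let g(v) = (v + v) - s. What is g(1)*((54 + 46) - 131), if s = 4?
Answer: 62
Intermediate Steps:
g(v) = -4 + 2*v (g(v) = (v + v) - 1*4 = 2*v - 4 = -4 + 2*v)
g(1)*((54 + 46) - 131) = (-4 + 2*1)*((54 + 46) - 131) = (-4 + 2)*(100 - 131) = -2*(-31) = 62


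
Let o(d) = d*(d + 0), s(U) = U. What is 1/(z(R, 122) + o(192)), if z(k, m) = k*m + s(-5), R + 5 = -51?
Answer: 1/30027 ≈ 3.3303e-5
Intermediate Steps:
R = -56 (R = -5 - 51 = -56)
o(d) = d² (o(d) = d*d = d²)
z(k, m) = -5 + k*m (z(k, m) = k*m - 5 = -5 + k*m)
1/(z(R, 122) + o(192)) = 1/((-5 - 56*122) + 192²) = 1/((-5 - 6832) + 36864) = 1/(-6837 + 36864) = 1/30027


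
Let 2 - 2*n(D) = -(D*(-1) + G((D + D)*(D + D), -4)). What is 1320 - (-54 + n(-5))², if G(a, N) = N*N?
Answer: -1945/4 ≈ -486.25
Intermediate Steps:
G(a, N) = N²
n(D) = 9 - D/2 (n(D) = 1 - (-1)*(D*(-1) + (-4)²)/2 = 1 - (-1)*(-D + 16)/2 = 1 - (-1)*(16 - D)/2 = 1 - (-16 + D)/2 = 1 + (8 - D/2) = 9 - D/2)
1320 - (-54 + n(-5))² = 1320 - (-54 + (9 - ½*(-5)))² = 1320 - (-54 + (9 + 5/2))² = 1320 - (-54 + 23/2)² = 1320 - (-85/2)² = 1320 - 1*7225/4 = 1320 - 7225/4 = -1945/4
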